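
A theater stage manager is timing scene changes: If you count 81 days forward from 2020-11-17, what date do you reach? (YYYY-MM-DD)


Start: 2020-11-17
Adding 81 days
Days remaining in November: 13
After November: 68 days still to add
December 2020: 31 days, 37 remaining
January 2021: 31 days, 6 remaining
February 2021 has 28 days, need 6
Result: 2021-02-06

2021-02-06


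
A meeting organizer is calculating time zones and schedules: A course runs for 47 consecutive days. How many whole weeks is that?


Total days: 47
Days per week: 7
Division: 47 / 7 = 6 remainder 5
Complete weeks: 6
Remaining days: 5

6


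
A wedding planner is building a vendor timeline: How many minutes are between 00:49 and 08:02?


Start time: 00:49 = 49 minutes from midnight
End time: 08:02 = 482 minutes from midnight
Difference: 482 - 49 = 433 minutes
That is 7 hours and 13 minutes

433


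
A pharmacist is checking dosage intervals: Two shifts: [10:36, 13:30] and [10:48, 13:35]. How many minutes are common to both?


Interval A: [636, 810] minutes from midnight
Interval B: [648, 815] minutes from midnight
Overlap start = max(636, 648) = 648
Overlap end = min(810, 815) = 810
Overlap = 810 - 648 = 162 minutes

162


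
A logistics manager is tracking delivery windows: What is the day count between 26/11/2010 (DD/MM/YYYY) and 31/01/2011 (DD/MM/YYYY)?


Start date: 2010-11-26
End date: 2011-01-31
Nov 2010: +5 days
Dec 2010: +31 days
Jan 2011: +30 days
Total: 66 days

66


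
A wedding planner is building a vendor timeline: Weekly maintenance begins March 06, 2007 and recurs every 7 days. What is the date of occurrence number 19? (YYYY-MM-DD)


First occurrence: 2007-03-06 (occurrence 1)
Each occurrence is 7 days after the previous.
Occurrence 19 is 18 weeks after the first.
18 weeks = 126 days
2007-03-06 + 126 days = 2007-07-10

2007-07-10


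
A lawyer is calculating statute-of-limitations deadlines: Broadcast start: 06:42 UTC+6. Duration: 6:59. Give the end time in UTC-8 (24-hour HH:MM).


Start: 06:42 in UTC+6
Step 1 - add duration:
  minutes: 42 + 59 = 101 (carry 1h)
  hours: 6 + 6 + 1 = 13
  end in UTC+6: 13:41
Step 2 - convert UTC+6 -> UTC-8:
  offset difference: -8 - (6) = -14 hours
  13 + (-14) = -1 -> mod 24 = 23
Result: 23:41 in UTC-8

23:41


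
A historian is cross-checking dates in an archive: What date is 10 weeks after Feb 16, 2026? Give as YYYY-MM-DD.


Start: 2026-02-16
Weeks to add: 10
Convert to days: 10 x 7 = 70 days
Add 70 days to 2026-02-16
Result: 2026-04-27

2026-04-27


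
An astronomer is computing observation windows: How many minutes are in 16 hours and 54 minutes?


Hours: 16
Extra minutes: 54
Minutes per hour: 60
Hours to minutes: 16 x 60 = 960
Total: 960 + 54 = 1014

1014


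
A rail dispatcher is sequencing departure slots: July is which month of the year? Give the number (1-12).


Calendar month order:
6. June
7. July <--
8. August
July is month number 7

7


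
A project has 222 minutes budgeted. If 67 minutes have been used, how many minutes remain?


Total budget: 222 minutes
Time used: 67 minutes
Remaining: 222 - 67 = 155 minutes
Percent used: 30.2%
Percent remaining: 69.8%

155


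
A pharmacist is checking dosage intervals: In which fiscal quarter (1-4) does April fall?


Month: April (month 4)
Q1: January-March (months 1-3)
Q2: April-June (months 4-6)
Q3: July-September (months 7-9)
Q4: October-December (months 10-12)
Month 4 falls in Q2

2


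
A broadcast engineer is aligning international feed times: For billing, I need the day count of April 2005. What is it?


Month: April
Year: 2005
April is a 30-day month
Total: 30 days

30


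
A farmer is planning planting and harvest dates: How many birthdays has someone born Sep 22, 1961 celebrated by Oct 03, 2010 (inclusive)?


Birth: 1961-09-22
Reference: 2010-10-03
Year difference: 2010 - 1961 = 49
Has birthday (09-22) occurred by 10-03? Yes
Age in full years: 49

49


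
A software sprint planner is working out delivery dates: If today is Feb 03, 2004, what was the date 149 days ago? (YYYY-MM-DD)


Start: 2004-02-03
Subtracting 149 days
Days already passed in February: 3
After going back through February: 146 more days to subtract
January 2004: 31 days, 115 remaining
December 2003: 31 days, 84 remaining
November 2003: 30 days, 54 remaining
October 2003: 31 days, 23 remaining
Result: 2003-09-07

2003-09-07


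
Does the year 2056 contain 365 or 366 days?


Year: 2056
Check leap year rules:
Divisible by 4? Yes
Divisible by 100? No
2056 is a leap year
Days: 366

366


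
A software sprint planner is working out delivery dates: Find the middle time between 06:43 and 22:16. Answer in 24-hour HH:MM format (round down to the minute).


Start time: 06:43 = 403 minutes from midnight
End time: 22:16 = 1336 minutes from midnight
Sum: 403 + 1336 = 1739
Midpoint: 1739 / 2 = 869 minutes
Convert: 869 / 60 = 14 hours, 29 minutes
Result: 14:29

14:29


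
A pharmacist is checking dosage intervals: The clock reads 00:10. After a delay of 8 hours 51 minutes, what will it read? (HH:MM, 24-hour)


Start time: 00:10
Adding: 8 hours 51 minutes
Minutes: 10 + 51 = 61
Minute overflow: 61 >= 60, so carry 1 hour, minutes = 1
Hours: 0 + 8 + 1 = 9
Result: 09:01

09:01


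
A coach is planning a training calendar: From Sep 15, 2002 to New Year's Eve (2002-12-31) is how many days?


Start: September 15, 2002
End: December 31, 2002
Days left in September: 15
October: 31
November: 30
December: 31
Sum of remaining months: 92
Total: 15 + 92 = 107

107


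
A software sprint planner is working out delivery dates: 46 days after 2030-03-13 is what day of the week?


Start: 2030-03-13 (Wednesday)
Step 1 - find target date: add 46 days
  2030-03-13 + 46 days = 2030-04-28
Step 2 - day of week:
  46 mod 7 = 4
  Wednesday + 4 days -> Sunday
Result: Sunday (2030-04-28)

Sunday


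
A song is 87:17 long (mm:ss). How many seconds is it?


Minutes: 87
Extra seconds: 17
Seconds per minute: 60
Minutes to seconds: 87 x 60 = 5220
Total: 5220 + 17 = 5237

5237


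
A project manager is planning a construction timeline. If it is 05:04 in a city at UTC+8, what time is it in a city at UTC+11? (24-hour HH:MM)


Local time: 05:04 at UTC+8 (offset 8h)
Target zone: UTC+11 (offset 11h)
Difference: 11 - (8) = 3 hours
Calculation: 5 + (3) = 8
Result: 08:04

08:04


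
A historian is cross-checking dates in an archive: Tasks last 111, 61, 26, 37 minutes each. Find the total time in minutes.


Durations: 111, 61, 26, 37
Running sum: 111
+ 61 = 172
+ 26 = 198
+ 37 = 235
Total duration: 235 minutes
That is 3 hours and 55 minutes

235


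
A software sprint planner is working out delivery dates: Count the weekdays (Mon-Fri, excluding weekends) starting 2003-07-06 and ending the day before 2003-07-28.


Start: 2003-07-06 (Sunday)
End (exclusive): 2003-07-28 (Monday)
Total calendar days: 22
Full weeks: 22 // 7 = 3 -> 15 weekdays
Remaining 1 days starting on Sunday:
  Sun(-) -> 0 weekdays
Total business days: 15 + 0 = 15

15


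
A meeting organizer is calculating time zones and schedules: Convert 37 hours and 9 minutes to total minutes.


Hours: 37
Minutes: 9
Convert hours to minutes: 37 x 60 = 2220
Add remaining minutes: 2220 + 9 = 2229

2229


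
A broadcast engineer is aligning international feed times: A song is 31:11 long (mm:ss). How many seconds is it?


Minutes: 31
Extra seconds: 11
Seconds per minute: 60
Minutes to seconds: 31 x 60 = 1860
Total: 1860 + 11 = 1871

1871


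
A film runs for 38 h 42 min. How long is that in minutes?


Hours: 38
Minutes: 42
Convert hours to minutes: 38 x 60 = 2280
Add remaining minutes: 2280 + 42 = 2322

2322


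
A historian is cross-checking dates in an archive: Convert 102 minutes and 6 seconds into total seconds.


Minutes: 102
Seconds: 6
Convert minutes to seconds: 102 x 60 = 6120
Add remaining seconds: 6120 + 6 = 6126

6126


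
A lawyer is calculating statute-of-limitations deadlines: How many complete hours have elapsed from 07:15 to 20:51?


Start: 07:15
End: 20:51
Hour difference: 20 - 7 = 13 hours
Minute difference: 51 - 15 = 36 minutes
Total minutes: 816
Complete hours: 816 / 60 = 13 (remainder 36)

13


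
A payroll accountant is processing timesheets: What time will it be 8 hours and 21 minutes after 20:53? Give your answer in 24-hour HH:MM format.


Start time: 20:53
Adding: 8 hours 21 minutes
Minutes: 53 + 21 = 74
Minute overflow: 74 >= 60, so carry 1 hour, minutes = 14
Hours: 20 + 8 + 1 = 29
Hour wraparound: 29 mod 24 = 5
Result: 05:14

05:14


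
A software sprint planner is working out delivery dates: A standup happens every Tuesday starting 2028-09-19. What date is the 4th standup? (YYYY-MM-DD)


First occurrence: 2028-09-19 (occurrence 1)
Each occurrence is 7 days after the previous.
Occurrence 4 is 3 weeks after the first.
3 weeks = 21 days
2028-09-19 + 21 days = 2028-10-10

2028-10-10


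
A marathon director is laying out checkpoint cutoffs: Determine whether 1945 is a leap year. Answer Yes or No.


Year: 1945
Divisible by 4? 1945 / 4 = 486.25 -> No
Not divisible by 4, so NOT a leap year

No


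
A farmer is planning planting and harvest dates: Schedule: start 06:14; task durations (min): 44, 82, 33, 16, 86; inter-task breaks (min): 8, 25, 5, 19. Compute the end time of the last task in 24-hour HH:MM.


Start: 06:14 = 374 min from midnight
  after task 1 (44 min): 06:58
  after break (8 min): 07:06
  after task 2 (82 min): 08:28
  after break (25 min): 08:53
  after task 3 (33 min): 09:26
  after break (5 min): 09:31
  after task 4 (16 min): 09:47
  after break (19 min): 10:06
  after task 5 (86 min): 11:32
Total elapsed: 318 minutes
End time: 11:32

11:32


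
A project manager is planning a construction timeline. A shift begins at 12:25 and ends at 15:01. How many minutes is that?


Start time: 12:25 = 745 minutes from midnight
End time: 15:01 = 901 minutes from midnight
Difference: 901 - 745 = 156 minutes
That is 2 hours and 36 minutes

156


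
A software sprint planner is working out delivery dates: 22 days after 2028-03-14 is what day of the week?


Start: 2028-03-14 (Tuesday)
Step 1 - find target date: add 22 days
  2028-03-14 + 22 days = 2028-04-05
Step 2 - day of week:
  22 mod 7 = 1
  Tuesday + 1 days -> Wednesday
Result: Wednesday (2028-04-05)

Wednesday


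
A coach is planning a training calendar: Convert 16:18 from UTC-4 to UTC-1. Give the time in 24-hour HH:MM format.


Local time: 16:18 at UTC-4 (offset -4h)
Target zone: UTC-1 (offset -1h)
Difference: -1 - (-4) = 3 hours
Calculation: 16 + (3) = 19
Result: 19:18

19:18


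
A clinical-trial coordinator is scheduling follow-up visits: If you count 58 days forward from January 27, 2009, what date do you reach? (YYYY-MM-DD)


Start: 2009-01-27
Adding 58 days
Days remaining in January: 4
After January: 54 days still to add
February 2009: 28 days, 26 remaining
March 2009 has 31 days, need 26
Result: 2009-03-26

2009-03-26


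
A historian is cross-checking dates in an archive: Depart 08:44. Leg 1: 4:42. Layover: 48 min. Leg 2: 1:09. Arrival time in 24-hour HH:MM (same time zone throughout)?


Depart: 08:44
Leg 1: +282 min -> 13:26
Layover: +48 min -> 14:14
Leg 2: +69 min -> 15:23
Total travel: 399 minutes = 6h 39m
Arrival: 15:23

15:23


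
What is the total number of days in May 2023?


Month: May
Year: 2023
May is a 31-day month
Total: 31 days

31


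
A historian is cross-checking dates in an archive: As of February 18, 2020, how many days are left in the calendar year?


Start: February 18, 2020
End: December 31, 2020
Days left in February: 11
March: 31
April: 30
May: 31
June: 30
... plus remaining months
Sum of remaining months: 306
Total: 11 + 306 = 317

317


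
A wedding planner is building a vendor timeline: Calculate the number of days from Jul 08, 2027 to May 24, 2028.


Start date: 2027-07-08
End date: 2028-05-24
Jul 2027: +24 days
Aug 2027: +31 days
Sep 2027: +30 days
... (8 more months)
Total: 321 days

321


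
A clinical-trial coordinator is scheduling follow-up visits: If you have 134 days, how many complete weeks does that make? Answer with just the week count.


Total days: 134
Days per week: 7
Division: 134 / 7 = 19 remainder 1
Complete weeks: 19
Remaining days: 1

19


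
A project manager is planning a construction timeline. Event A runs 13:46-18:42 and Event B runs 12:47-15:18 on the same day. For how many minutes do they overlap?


Interval A: [826, 1122] minutes from midnight
Interval B: [767, 918] minutes from midnight
Overlap start = max(826, 767) = 826
Overlap end = min(1122, 918) = 918
Overlap = 918 - 826 = 92 minutes

92


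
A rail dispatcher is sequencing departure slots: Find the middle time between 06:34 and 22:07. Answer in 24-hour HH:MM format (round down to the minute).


Start time: 06:34 = 394 minutes from midnight
End time: 22:07 = 1327 minutes from midnight
Sum: 394 + 1327 = 1721
Midpoint: 1721 / 2 = 860 minutes
Convert: 860 / 60 = 14 hours, 20 minutes
Result: 14:20

14:20


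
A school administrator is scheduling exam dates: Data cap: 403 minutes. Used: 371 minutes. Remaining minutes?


Total budget: 403 minutes
Time used: 371 minutes
Remaining: 403 - 371 = 32 minutes
Percent used: 92.1%
Percent remaining: 7.9%

32


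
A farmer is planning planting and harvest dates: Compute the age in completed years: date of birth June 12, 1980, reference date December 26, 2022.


Birth: 1980-06-12
Reference: 2022-12-26
Year difference: 2022 - 1980 = 42
Has birthday (06-12) occurred by 12-26? Yes
Age in full years: 42

42


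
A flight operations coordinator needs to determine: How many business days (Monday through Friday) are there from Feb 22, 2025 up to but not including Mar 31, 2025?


Start: 2025-02-22 (Saturday)
End (exclusive): 2025-03-31 (Monday)
Total calendar days: 37
Full weeks: 37 // 7 = 5 -> 25 weekdays
Remaining 2 days starting on Saturday:
  Sat(-), Sun(-) -> 0 weekdays
Total business days: 25 + 0 = 25

25


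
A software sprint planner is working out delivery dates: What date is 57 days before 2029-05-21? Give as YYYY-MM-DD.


Start: 2029-05-21
Subtracting 57 days
Days already passed in May: 21
After going back through May: 36 more days to subtract
April 2029: 30 days, 6 remaining
March 2029 has 31 days, need 6
Result: 2029-03-25

2029-03-25


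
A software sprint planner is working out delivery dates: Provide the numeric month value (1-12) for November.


Calendar month order:
10. October
11. November <--
12. December
November is month number 11

11


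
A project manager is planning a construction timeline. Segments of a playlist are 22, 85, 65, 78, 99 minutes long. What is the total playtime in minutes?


Durations: 22, 85, 65, 78, 99
Running sum: 22
+ 85 = 107
+ 65 = 172
+ 78 = 250
+ 99 = 349
Total duration: 349 minutes
That is 5 hours and 49 minutes

349


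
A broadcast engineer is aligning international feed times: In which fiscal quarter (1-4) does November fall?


Month: November (month 11)
Q1: January-March (months 1-3)
Q2: April-June (months 4-6)
Q3: July-September (months 7-9)
Q4: October-December (months 10-12)
Month 11 falls in Q4

4


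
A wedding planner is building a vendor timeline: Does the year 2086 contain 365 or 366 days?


Year: 2086
Check leap year rules:
Divisible by 4? No
2086 is not a leap year
Days: 365

365


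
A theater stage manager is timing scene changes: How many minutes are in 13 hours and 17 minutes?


Hours: 13
Extra minutes: 17
Minutes per hour: 60
Hours to minutes: 13 x 60 = 780
Total: 780 + 17 = 797

797


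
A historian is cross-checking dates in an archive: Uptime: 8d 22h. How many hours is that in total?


Days: 8
Extra hours: 22
Hours per day: 24
Days to hours: 8 x 24 = 192
Total: 192 + 22 = 214

214


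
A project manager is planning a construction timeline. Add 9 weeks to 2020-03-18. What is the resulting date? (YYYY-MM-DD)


Start: 2020-03-18
Weeks to add: 9
Convert to days: 9 x 7 = 63 days
Add 63 days to 2020-03-18
Result: 2020-05-20

2020-05-20


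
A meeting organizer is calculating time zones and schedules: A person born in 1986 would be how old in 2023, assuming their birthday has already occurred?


Birth year: 1986
Current year: 2023
Age = current year - birth year
Age = 2023 - 1986 = 37

37


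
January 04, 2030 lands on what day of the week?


Date: 2030-01-04
January 1, 2030 is a Tuesday
Day of year: 4
Offset from Jan 1: 3 days
3 mod 7 = 3
Result: Friday

Friday


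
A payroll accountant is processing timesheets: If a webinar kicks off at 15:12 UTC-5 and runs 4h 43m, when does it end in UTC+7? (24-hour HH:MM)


Start: 15:12 in UTC-5
Step 1 - add duration:
  minutes: 12 + 43 = 55
  hours: 15 + 4 + 0 = 19
  end in UTC-5: 19:55
Step 2 - convert UTC-5 -> UTC+7:
  offset difference: 7 - (-5) = 12 hours
  19 + (12) = 31 -> mod 24 = 7
Result: 07:55 in UTC+7

07:55


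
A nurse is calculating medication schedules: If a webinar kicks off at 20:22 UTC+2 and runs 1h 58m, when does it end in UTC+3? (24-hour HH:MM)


Start: 20:22 in UTC+2
Step 1 - add duration:
  minutes: 22 + 58 = 80 (carry 1h)
  hours: 20 + 1 + 1 = 22
  end in UTC+2: 22:20
Step 2 - convert UTC+2 -> UTC+3:
  offset difference: 3 - (2) = 1 hours
  22 + (1) = 23 -> mod 24 = 23
Result: 23:20 in UTC+3

23:20


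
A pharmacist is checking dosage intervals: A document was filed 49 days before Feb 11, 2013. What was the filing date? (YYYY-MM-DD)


Start: 2013-02-11
Subtracting 49 days
Days already passed in February: 11
After going back through February: 38 more days to subtract
January 2013: 31 days, 7 remaining
December 2012 has 31 days, need 7
Result: 2012-12-24

2012-12-24


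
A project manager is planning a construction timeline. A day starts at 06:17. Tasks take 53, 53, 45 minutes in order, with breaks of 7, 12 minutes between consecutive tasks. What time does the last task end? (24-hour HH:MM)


Start: 06:17 = 377 min from midnight
  after task 1 (53 min): 07:10
  after break (7 min): 07:17
  after task 2 (53 min): 08:10
  after break (12 min): 08:22
  after task 3 (45 min): 09:07
Total elapsed: 170 minutes
End time: 09:07

09:07


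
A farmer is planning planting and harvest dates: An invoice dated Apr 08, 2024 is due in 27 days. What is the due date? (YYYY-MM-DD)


Start: 2024-04-08
Adding 27 days
Days remaining in April: 22
After April: 5 days still to add
May 2024 has 31 days, need 5
Result: 2024-05-05

2024-05-05


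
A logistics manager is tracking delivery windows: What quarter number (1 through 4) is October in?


Month: October (month 10)
Q1: January-March (months 1-3)
Q2: April-June (months 4-6)
Q3: July-September (months 7-9)
Q4: October-December (months 10-12)
Month 10 falls in Q4

4


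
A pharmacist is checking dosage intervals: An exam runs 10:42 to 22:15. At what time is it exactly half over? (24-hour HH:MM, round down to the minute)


Start time: 10:42 = 642 minutes from midnight
End time: 22:15 = 1335 minutes from midnight
Sum: 642 + 1335 = 1977
Midpoint: 1977 / 2 = 988 minutes
Convert: 988 / 60 = 16 hours, 28 minutes
Result: 16:28

16:28


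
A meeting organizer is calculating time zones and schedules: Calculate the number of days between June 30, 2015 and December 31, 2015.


Start: June 30, 2015
End: December 31, 2015
Days left in June: 0
July: 31
August: 31
September: 30
October: 31
... plus remaining months
Sum of remaining months: 184
Total: 0 + 184 = 184

184


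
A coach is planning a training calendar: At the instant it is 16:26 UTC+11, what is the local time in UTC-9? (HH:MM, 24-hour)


Local time: 16:26 at UTC+11 (offset 11h)
Target zone: UTC-9 (offset -9h)
Difference: -9 - (11) = -20 hours
Calculation: 16 + (-20) = -4
Wraparound: (-4) mod 24 = 20
Result: 20:26

20:26


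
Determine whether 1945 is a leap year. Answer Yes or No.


Year: 1945
Divisible by 4? 1945 / 4 = 486.25 -> No
Not divisible by 4, so NOT a leap year

No


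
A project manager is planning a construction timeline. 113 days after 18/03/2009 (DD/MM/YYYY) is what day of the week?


Start: 2009-03-18 (Wednesday)
Step 1 - find target date: add 113 days
  2009-03-18 + 113 days = 2009-07-09
Step 2 - day of week:
  113 mod 7 = 1
  Wednesday + 1 days -> Thursday
Result: Thursday (2009-07-09)

Thursday


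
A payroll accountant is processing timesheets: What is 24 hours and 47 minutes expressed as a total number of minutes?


Hours: 24
Minutes: 47
Convert hours to minutes: 24 x 60 = 1440
Add remaining minutes: 1440 + 47 = 1487

1487


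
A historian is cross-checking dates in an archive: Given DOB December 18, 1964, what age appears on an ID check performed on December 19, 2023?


Birth: 1964-12-18
Reference: 2023-12-19
Year difference: 2023 - 1964 = 59
Has birthday (12-18) occurred by 12-19? Yes
Age in full years: 59

59


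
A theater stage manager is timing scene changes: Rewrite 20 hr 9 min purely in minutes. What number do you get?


Hours: 20
Extra minutes: 9
Minutes per hour: 60
Hours to minutes: 20 x 60 = 1200
Total: 1200 + 9 = 1209

1209


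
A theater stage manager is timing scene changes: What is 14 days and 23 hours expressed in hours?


Days: 14
Extra hours: 23
Hours per day: 24
Days to hours: 14 x 24 = 336
Total: 336 + 23 = 359

359


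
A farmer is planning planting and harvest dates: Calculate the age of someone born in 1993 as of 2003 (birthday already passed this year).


Birth year: 1993
Current year: 2003
Age = current year - birth year
Age = 2003 - 1993 = 10

10


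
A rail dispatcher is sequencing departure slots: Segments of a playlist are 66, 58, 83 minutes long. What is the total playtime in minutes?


Durations: 66, 58, 83
Running sum: 66
+ 58 = 124
+ 83 = 207
Total duration: 207 minutes
That is 3 hours and 27 minutes

207


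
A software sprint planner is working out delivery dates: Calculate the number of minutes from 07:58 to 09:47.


Start time: 07:58 = 478 minutes from midnight
End time: 09:47 = 587 minutes from midnight
Difference: 587 - 478 = 109 minutes
That is 1 hours and 49 minutes

109


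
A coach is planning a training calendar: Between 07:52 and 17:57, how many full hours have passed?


Start: 07:52
End: 17:57
Hour difference: 17 - 7 = 10 hours
Minute difference: 57 - 52 = 5 minutes
Total minutes: 605
Complete hours: 605 / 60 = 10 (remainder 5)

10


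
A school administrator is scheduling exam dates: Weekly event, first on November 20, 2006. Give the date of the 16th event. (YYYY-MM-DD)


First occurrence: 2006-11-20 (occurrence 1)
Each occurrence is 7 days after the previous.
Occurrence 16 is 15 weeks after the first.
15 weeks = 105 days
2006-11-20 + 105 days = 2007-03-05

2007-03-05


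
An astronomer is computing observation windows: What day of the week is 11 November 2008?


Date: 2008-11-11
January 1, 2008 is a Tuesday
Day of year: 316
Offset from Jan 1: 315 days
315 mod 7 = 0
Result: Tuesday

Tuesday


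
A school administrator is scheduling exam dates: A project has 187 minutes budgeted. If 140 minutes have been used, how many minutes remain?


Total budget: 187 minutes
Time used: 140 minutes
Remaining: 187 - 140 = 47 minutes
Percent used: 74.9%
Percent remaining: 25.1%

47


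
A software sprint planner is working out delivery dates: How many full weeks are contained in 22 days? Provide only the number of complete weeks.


Total days: 22
Days per week: 7
Division: 22 / 7 = 3 remainder 1
Complete weeks: 3
Remaining days: 1

3


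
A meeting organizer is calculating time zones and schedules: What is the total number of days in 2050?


Year: 2050
Check leap year rules:
Divisible by 4? No
2050 is not a leap year
Days: 365

365


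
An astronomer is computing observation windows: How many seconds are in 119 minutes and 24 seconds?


Minutes: 119
Seconds: 24
Convert minutes to seconds: 119 x 60 = 7140
Add remaining seconds: 7140 + 24 = 7164

7164


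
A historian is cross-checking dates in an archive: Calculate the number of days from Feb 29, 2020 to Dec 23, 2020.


Start date: 2020-02-29
End date: 2020-12-23
Feb 2020: +1 days
Mar 2020: +31 days
Apr 2020: +30 days
... (8 more months)
Total: 298 days

298


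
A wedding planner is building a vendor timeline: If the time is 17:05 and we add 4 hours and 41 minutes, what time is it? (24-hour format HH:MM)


Start time: 17:05
Adding: 4 hours 41 minutes
Minutes: 5 + 41 = 46
Hours: 17 + 4 + 0 = 21
Result: 21:46

21:46


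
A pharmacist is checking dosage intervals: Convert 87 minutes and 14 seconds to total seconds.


Minutes: 87
Extra seconds: 14
Seconds per minute: 60
Minutes to seconds: 87 x 60 = 5220
Total: 5220 + 14 = 5234

5234


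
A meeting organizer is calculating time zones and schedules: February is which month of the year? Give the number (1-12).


Calendar month order:
1. January
2. February <--
3. March
February is month number 2

2


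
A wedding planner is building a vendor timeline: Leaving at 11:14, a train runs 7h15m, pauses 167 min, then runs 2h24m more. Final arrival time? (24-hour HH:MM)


Depart: 11:14
Leg 1: +435 min -> 18:29
Layover: +167 min -> 21:16
Leg 2: +144 min -> 23:40
Total travel: 746 minutes = 12h 26m
Arrival: 23:40

23:40


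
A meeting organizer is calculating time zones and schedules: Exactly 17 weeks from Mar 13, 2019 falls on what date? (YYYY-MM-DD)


Start: 2019-03-13
Weeks to add: 17
Convert to days: 17 x 7 = 119 days
Add 119 days to 2019-03-13
Result: 2019-07-10

2019-07-10


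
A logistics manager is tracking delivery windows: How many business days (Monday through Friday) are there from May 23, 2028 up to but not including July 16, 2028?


Start: 2028-05-23 (Tuesday)
End (exclusive): 2028-07-16 (Sunday)
Total calendar days: 54
Full weeks: 54 // 7 = 7 -> 35 weekdays
Remaining 5 days starting on Tuesday:
  Tue(w), Wed(w), Thu(w), Fri(w), Sat(-) -> 4 weekdays
Total business days: 35 + 4 = 39

39


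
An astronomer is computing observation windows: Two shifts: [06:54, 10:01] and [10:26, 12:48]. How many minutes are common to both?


Interval A: [414, 601] minutes from midnight
Interval B: [626, 768] minutes from midnight
Overlap start = max(414, 626) = 626
Overlap end = min(601, 768) = 601
End <= start, so the intervals do not overlap: 0 minutes

0


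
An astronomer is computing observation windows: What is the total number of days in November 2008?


Month: November
Year: 2008
November is a 30-day month
Total: 30 days

30


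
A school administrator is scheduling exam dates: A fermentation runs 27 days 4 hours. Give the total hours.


Days: 27
Extra hours: 4
Hours per day: 24
Days to hours: 27 x 24 = 648
Total: 648 + 4 = 652

652


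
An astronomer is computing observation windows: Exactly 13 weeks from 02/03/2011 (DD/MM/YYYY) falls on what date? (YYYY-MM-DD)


Start: 2011-03-02
Weeks to add: 13
Convert to days: 13 x 7 = 91 days
Add 91 days to 2011-03-02
Result: 2011-06-01

2011-06-01


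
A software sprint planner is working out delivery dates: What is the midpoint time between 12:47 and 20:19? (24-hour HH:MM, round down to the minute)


Start time: 12:47 = 767 minutes from midnight
End time: 20:19 = 1219 minutes from midnight
Sum: 767 + 1219 = 1986
Midpoint: 1986 / 2 = 993 minutes
Convert: 993 / 60 = 16 hours, 33 minutes
Result: 16:33

16:33


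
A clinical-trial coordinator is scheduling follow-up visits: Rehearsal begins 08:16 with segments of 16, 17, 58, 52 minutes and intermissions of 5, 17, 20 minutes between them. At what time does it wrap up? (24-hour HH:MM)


Start: 08:16 = 496 min from midnight
  after task 1 (16 min): 08:32
  after break (5 min): 08:37
  after task 2 (17 min): 08:54
  after break (17 min): 09:11
  after task 3 (58 min): 10:09
  after break (20 min): 10:29
  after task 4 (52 min): 11:21
Total elapsed: 185 minutes
End time: 11:21

11:21


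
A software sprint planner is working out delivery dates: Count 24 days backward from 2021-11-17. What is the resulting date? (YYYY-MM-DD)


Start: 2021-11-17
Subtracting 24 days
Days already passed in November: 17
After going back through November: 7 more days to subtract
October 2021 has 31 days, need 7
Result: 2021-10-24

2021-10-24


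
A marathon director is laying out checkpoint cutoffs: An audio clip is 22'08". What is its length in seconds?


Minutes: 22
Seconds: 8
Convert minutes to seconds: 22 x 60 = 1320
Add remaining seconds: 1320 + 8 = 1328

1328


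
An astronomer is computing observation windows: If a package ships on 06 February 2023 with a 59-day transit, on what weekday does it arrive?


Start: 2023-02-06 (Monday)
Step 1 - find target date: add 59 days
  2023-02-06 + 59 days = 2023-04-06
Step 2 - day of week:
  59 mod 7 = 3
  Monday + 3 days -> Thursday
Result: Thursday (2023-04-06)

Thursday


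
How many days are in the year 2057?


Year: 2057
Check leap year rules:
Divisible by 4? No
2057 is not a leap year
Days: 365

365


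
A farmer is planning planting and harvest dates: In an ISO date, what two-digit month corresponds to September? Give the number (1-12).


Calendar month order:
8. August
9. September <--
10. October
September is month number 9

9


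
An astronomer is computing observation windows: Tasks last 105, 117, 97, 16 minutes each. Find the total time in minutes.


Durations: 105, 117, 97, 16
Running sum: 105
+ 117 = 222
+ 97 = 319
+ 16 = 335
Total duration: 335 minutes
That is 5 hours and 35 minutes

335


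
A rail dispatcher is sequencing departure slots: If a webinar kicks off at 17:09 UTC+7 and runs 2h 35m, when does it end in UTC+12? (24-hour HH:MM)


Start: 17:09 in UTC+7
Step 1 - add duration:
  minutes: 9 + 35 = 44
  hours: 17 + 2 + 0 = 19
  end in UTC+7: 19:44
Step 2 - convert UTC+7 -> UTC+12:
  offset difference: 12 - (7) = 5 hours
  19 + (5) = 24 -> mod 24 = 0
Result: 00:44 in UTC+12

00:44


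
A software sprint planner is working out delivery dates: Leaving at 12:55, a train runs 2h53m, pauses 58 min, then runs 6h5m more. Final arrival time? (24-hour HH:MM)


Depart: 12:55
Leg 1: +173 min -> 15:48
Layover: +58 min -> 16:46
Leg 2: +365 min -> 22:51
Total travel: 596 minutes = 9h 56m
Arrival: 22:51

22:51


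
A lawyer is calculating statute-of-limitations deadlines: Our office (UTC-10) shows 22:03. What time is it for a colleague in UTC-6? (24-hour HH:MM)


Local time: 22:03 at UTC-10 (offset -10h)
Target zone: UTC-6 (offset -6h)
Difference: -6 - (-10) = 4 hours
Calculation: 22 + (4) = 26
Wraparound: (26) mod 24 = 2
Result: 02:03

02:03


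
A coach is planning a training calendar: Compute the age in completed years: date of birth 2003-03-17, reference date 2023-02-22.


Birth: 2003-03-17
Reference: 2023-02-22
Year difference: 2023 - 2003 = 20
Has birthday (03-17) occurred by 02-22? No
Birthday not yet reached this year -> subtract 1
Age in full years: 19

19


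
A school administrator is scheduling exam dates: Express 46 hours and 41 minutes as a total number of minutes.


Hours: 46
Extra minutes: 41
Minutes per hour: 60
Hours to minutes: 46 x 60 = 2760
Total: 2760 + 41 = 2801

2801


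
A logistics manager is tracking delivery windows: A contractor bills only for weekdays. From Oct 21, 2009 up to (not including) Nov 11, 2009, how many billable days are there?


Start: 2009-10-21 (Wednesday)
End (exclusive): 2009-11-11 (Wednesday)
Total calendar days: 21
Full weeks: 21 // 7 = 3 -> 15 weekdays
Remaining 0 days starting on Wednesday:
Total business days: 15 + 0 = 15

15


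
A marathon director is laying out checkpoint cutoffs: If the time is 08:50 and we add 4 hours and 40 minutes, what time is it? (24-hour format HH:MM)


Start time: 08:50
Adding: 4 hours 40 minutes
Minutes: 50 + 40 = 90
Minute overflow: 90 >= 60, so carry 1 hour, minutes = 30
Hours: 8 + 4 + 1 = 13
Result: 13:30

13:30


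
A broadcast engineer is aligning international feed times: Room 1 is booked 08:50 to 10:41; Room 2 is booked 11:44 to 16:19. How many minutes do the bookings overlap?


Interval A: [530, 641] minutes from midnight
Interval B: [704, 979] minutes from midnight
Overlap start = max(530, 704) = 704
Overlap end = min(641, 979) = 641
End <= start, so the intervals do not overlap: 0 minutes

0


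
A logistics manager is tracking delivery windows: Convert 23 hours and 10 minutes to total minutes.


Hours: 23
Minutes: 10
Convert hours to minutes: 23 x 60 = 1380
Add remaining minutes: 1380 + 10 = 1390

1390


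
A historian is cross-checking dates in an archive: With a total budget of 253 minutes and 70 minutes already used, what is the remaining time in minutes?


Total budget: 253 minutes
Time used: 70 minutes
Remaining: 253 - 70 = 183 minutes
Percent used: 27.7%
Percent remaining: 72.3%

183


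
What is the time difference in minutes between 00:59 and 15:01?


Start time: 00:59 = 59 minutes from midnight
End time: 15:01 = 901 minutes from midnight
Difference: 901 - 59 = 842 minutes
That is 14 hours and 2 minutes

842


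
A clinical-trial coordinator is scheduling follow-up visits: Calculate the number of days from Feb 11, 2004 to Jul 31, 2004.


Start date: 2004-02-11
End date: 2004-07-31
Feb 2004: +19 days
Mar 2004: +31 days
Apr 2004: +30 days
... (3 more months)
Total: 171 days

171


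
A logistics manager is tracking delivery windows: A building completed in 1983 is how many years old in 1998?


Birth year: 1983
Current year: 1998
Age = current year - birth year
Age = 1998 - 1983 = 15

15


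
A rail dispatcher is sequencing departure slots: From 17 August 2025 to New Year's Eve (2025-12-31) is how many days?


Start: August 17, 2025
End: December 31, 2025
Days left in August: 14
September: 30
October: 31
November: 30
December: 31
Sum of remaining months: 122
Total: 14 + 122 = 136

136


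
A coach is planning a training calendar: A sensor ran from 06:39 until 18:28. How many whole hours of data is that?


Start: 06:39
End: 18:28
Hour difference: 18 - 6 = 12 hours
Minute difference: 28 - 39 = -11 minutes
Total minutes: 709
Complete hours: 709 / 60 = 11 (remainder 49)

11


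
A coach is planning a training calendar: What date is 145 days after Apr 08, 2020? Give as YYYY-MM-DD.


Start: 2020-04-08
Adding 145 days
Days remaining in April: 22
After April: 123 days still to add
May 2020: 31 days, 92 remaining
June 2020: 30 days, 62 remaining
July 2020: 31 days, 31 remaining
August 2020 has 31 days, need 31
Result: 2020-08-31

2020-08-31


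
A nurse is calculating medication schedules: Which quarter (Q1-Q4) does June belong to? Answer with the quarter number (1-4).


Month: June (month 6)
Q1: January-March (months 1-3)
Q2: April-June (months 4-6)
Q3: July-September (months 7-9)
Q4: October-December (months 10-12)
Month 6 falls in Q2

2


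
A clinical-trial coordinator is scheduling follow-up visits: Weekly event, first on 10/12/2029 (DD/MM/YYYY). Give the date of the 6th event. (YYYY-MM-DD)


First occurrence: 2029-12-10 (occurrence 1)
Each occurrence is 7 days after the previous.
Occurrence 6 is 5 weeks after the first.
5 weeks = 35 days
2029-12-10 + 35 days = 2030-01-14

2030-01-14


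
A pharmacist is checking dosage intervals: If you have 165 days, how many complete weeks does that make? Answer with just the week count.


Total days: 165
Days per week: 7
Division: 165 / 7 = 23 remainder 4
Complete weeks: 23
Remaining days: 4

23


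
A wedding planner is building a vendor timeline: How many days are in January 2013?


Month: January
Year: 2013
January is a 31-day month
Total: 31 days

31


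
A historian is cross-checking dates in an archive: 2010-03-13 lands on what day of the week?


Date: 2010-03-13
January 1, 2010 is a Friday
Day of year: 72
Offset from Jan 1: 71 days
71 mod 7 = 1
Result: Saturday

Saturday


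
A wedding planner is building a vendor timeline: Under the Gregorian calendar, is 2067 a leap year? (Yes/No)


Year: 2067
Divisible by 4? 2067 / 4 = 516.75 -> No
Not divisible by 4, so NOT a leap year

No


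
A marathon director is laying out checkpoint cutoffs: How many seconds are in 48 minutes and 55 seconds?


Minutes: 48
Extra seconds: 55
Seconds per minute: 60
Minutes to seconds: 48 x 60 = 2880
Total: 2880 + 55 = 2935

2935


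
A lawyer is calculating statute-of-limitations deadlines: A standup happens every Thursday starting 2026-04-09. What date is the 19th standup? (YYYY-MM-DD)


First occurrence: 2026-04-09 (occurrence 1)
Each occurrence is 7 days after the previous.
Occurrence 19 is 18 weeks after the first.
18 weeks = 126 days
2026-04-09 + 126 days = 2026-08-13

2026-08-13


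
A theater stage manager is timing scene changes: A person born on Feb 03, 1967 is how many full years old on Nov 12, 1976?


Birth: 1967-02-03
Reference: 1976-11-12
Year difference: 1976 - 1967 = 9
Has birthday (02-03) occurred by 11-12? Yes
Age in full years: 9

9


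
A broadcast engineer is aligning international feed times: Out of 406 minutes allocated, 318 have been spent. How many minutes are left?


Total budget: 406 minutes
Time used: 318 minutes
Remaining: 406 - 318 = 88 minutes
Percent used: 78.3%
Percent remaining: 21.7%

88


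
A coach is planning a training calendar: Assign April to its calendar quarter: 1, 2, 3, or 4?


Month: April (month 4)
Q1: January-March (months 1-3)
Q2: April-June (months 4-6)
Q3: July-September (months 7-9)
Q4: October-December (months 10-12)
Month 4 falls in Q2

2


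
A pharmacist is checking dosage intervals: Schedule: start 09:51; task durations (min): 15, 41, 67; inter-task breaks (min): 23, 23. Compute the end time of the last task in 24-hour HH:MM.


Start: 09:51 = 591 min from midnight
  after task 1 (15 min): 10:06
  after break (23 min): 10:29
  after task 2 (41 min): 11:10
  after break (23 min): 11:33
  after task 3 (67 min): 12:40
Total elapsed: 169 minutes
End time: 12:40

12:40


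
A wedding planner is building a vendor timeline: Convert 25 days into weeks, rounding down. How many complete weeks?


Total days: 25
Days per week: 7
Division: 25 / 7 = 3 remainder 4
Complete weeks: 3
Remaining days: 4

3


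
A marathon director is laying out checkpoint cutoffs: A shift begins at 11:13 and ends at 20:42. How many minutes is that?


Start time: 11:13 = 673 minutes from midnight
End time: 20:42 = 1242 minutes from midnight
Difference: 1242 - 673 = 569 minutes
That is 9 hours and 29 minutes

569


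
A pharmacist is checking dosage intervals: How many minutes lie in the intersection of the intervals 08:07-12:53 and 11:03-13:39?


Interval A: [487, 773] minutes from midnight
Interval B: [663, 819] minutes from midnight
Overlap start = max(487, 663) = 663
Overlap end = min(773, 819) = 773
Overlap = 773 - 663 = 110 minutes

110


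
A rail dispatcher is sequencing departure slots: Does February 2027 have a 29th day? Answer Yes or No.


Year: 2027
Divisible by 4? 2027 / 4 = 506.75 -> No
Not divisible by 4, so NOT a leap year

No


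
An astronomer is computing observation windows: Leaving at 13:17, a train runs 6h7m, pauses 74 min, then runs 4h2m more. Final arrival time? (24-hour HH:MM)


Depart: 13:17
Leg 1: +367 min -> 19:24
Layover: +74 min -> 20:38
Leg 2: +242 min -> 00:40
Total travel: 683 minutes = 11h 23m
Arrival: 00:40

00:40


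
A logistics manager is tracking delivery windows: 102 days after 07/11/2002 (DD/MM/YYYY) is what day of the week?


Start: 2002-11-07 (Thursday)
Step 1 - find target date: add 102 days
  2002-11-07 + 102 days = 2003-02-17
Step 2 - day of week:
  102 mod 7 = 4
  Thursday + 4 days -> Monday
Result: Monday (2003-02-17)

Monday


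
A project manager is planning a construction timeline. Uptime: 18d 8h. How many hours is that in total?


Days: 18
Extra hours: 8
Hours per day: 24
Days to hours: 18 x 24 = 432
Total: 432 + 8 = 440

440
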